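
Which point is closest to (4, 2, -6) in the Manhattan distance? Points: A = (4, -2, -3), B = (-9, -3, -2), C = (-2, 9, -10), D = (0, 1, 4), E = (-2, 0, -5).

Distances: d(A) = 7, d(B) = 22, d(C) = 17, d(D) = 15, d(E) = 9. Nearest: A = (4, -2, -3) with distance 7.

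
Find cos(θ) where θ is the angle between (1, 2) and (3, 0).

With u = (1, 2), v = (3, 0):
u·v = 1·3 + 2·0 = 3 + 0 = 3.
|u| = √(1² + 2²) = √5, |v| = √(3² + 0²) = √9, so |u||v| = √(5·9) = √45.
cos θ = (u·v)/(|u||v|) = 3/√45 ≈ 0.4472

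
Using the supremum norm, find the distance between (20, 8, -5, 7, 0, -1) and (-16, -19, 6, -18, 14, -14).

max(|x_i - y_i|) = max(|20 - (-16)|, |8 - (-19)|, |-5 - 6|, |7 - (-18)|, |0 - 14|, |-1 - (-14)|) = max(36, 27, 11, 25, 14, 13) = 36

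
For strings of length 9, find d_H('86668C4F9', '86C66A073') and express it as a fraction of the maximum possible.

Differing positions: 3, 5, 6, 7, 8, 9. Hamming distance = 6. The maximum possible Hamming distance for length-9 strings is 9, so d_H/9 = 6/9 ≈ 0.6667.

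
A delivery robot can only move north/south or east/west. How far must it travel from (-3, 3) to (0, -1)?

Σ|x_i - y_i| = |-3 - 0| + |3 - (-1)| = 3 + 4 = 7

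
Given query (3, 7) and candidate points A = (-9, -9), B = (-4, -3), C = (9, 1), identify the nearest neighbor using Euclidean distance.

Distances: d(A) = 20, d(B) ≈ 12.2066, d(C) ≈ 8.4853. Nearest: C = (9, 1) with distance 8.4853.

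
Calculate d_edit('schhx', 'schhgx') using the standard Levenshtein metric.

Let D[i][j] be the edit distance between the first i characters of 'schhx' and the first j characters of 'schhgx', with D[i][0] = i, D[0][j] = j, and D[i][j] = D[i-1][j-1] if the characters match, else 1 + min(D[i-1][j], D[i][j-1], D[i-1][j-1]). Filling the table (rows: prefixes of 'schhx', columns: prefixes of 'schhgx'):
     ε  s  c  h  h  g  x
  ε  0  1  2  3  4  5  6
  s  1  0  1  2  3  4  5
  c  2  1  0  1  2  3  4
  h  3  2  1  0  1  2  3
  h  4  3  2  1  0  1  2
  x  5  4  3  2  1  1  1
The bottom-right entry gives D[5][6] = 1, so no sequence of fewer than 1 edit works. Backtracking through the table gives one optimal edit sequence (1 edit):
  schhx → schhgx (ins g @5)
Edit distance = 1.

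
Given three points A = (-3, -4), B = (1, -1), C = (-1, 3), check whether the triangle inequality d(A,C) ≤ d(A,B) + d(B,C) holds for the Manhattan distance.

d(A,B) = 4 + 3 = 7, d(B,C) = 2 + 4 = 6, d(A,C) = 2 + 7 = 9.
d(A,C) = 9 ≤ 7 + 6 = 13. Triangle inequality is satisfied.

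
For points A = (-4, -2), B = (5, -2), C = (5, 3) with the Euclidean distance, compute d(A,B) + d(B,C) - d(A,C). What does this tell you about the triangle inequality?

d(A,B) = √(9² + 0²) = √81 = 9, d(B,C) = √(0² + 5²) = √25 = 5, d(A,C) = √(9² + 5²) = √106 ≈ 10.2956.
d(A,B) + d(B,C) - d(A,C) = 9 + 5 - 10.2956 = 14 - 10.2956 = 3.7044 (to 4 decimal places). This is ≥ 0, so the triangle inequality holds for these points.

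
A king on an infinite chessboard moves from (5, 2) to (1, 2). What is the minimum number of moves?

max(|x_i - y_i|) = max(|5 - 1|, |2 - 2|) = max(4, 0) = 4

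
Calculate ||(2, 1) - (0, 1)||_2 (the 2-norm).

(Σ|x_i - y_i|^2)^(1/2) = (|2 - 0|^2 + |1 - 1|^2)^(1/2)
= (2^2 + 0^2)^(1/2) = (4 + 0)^(1/2) = (4)^(1/2) = 2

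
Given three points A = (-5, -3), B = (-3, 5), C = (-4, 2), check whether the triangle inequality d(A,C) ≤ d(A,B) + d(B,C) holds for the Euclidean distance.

d(A,B) = √(2² + 8²) = √68 ≈ 8.2462, d(B,C) = √(1² + 3²) = √10 ≈ 3.1623, d(A,C) = √(1² + 5²) = √26 ≈ 5.099.
d(A,C) ≈ 5.099 ≤ 8.2462 + 3.1623 = 11.4085. Triangle inequality is satisfied.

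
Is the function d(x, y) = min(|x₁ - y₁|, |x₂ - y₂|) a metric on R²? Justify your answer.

No. d fails identity of indiscernibles: take x = (2, 0) and y = (2, 8). Then d(x,y) = min(|2 - 2|, |0 - 8|) = min(0, 8) = 0, yet x ≠ y.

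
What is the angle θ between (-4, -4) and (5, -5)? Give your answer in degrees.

With u = (-4, -4), v = (5, -5):
u·v = (-4)·5 + (-4)·(-5) = (-20) + 20 = 0.
|u| = √((-4)² + (-4)²) = √32, |v| = √(5² + (-5)²) = √50, so |u||v| = √(32·50) = √1600 = 40.
cos θ = (u·v)/(|u||v|) = 0/40 = 0 (the vectors are orthogonal)
θ = arccos(0) = 90°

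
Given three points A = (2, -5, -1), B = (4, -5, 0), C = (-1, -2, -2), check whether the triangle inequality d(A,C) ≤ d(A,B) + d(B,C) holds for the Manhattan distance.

d(A,B) = 2 + 0 + 1 = 3, d(B,C) = 5 + 3 + 2 = 10, d(A,C) = 3 + 3 + 1 = 7.
d(A,C) = 7 ≤ 3 + 10 = 13. Triangle inequality is satisfied.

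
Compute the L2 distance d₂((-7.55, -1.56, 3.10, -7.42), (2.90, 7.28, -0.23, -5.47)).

√(Σ(x_i - y_i)²) = √((-7.55 - 2.9)² + (-1.56 - 7.28)² + (3.1 - (-0.23))² + (-7.42 - (-5.47))²)
= √((-10.45)² + (-8.84)² + 3.33² + (-1.95)²) = √(109.2025 + 78.1456 + 11.0889 + 3.8025) = √202.2395 ≈ 14.2211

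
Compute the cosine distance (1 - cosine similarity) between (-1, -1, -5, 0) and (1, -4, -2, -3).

With u = (-1, -1, -5, 0), v = (1, -4, -2, -3):
u·v = (-1)·1 + (-1)·(-4) + (-5)·(-2) + 0·(-3) = (-1) + 4 + 10 + 0 = 13.
|u| = √((-1)² + (-1)² + (-5)² + 0²) = √27, |v| = √(1² + (-4)² + (-2)² + (-3)²) = √30, so |u||v| = √(27·30) = √810.
cos θ = (u·v)/(|u||v|) = 13/√810 ≈ 0.4568
Cosine distance = 1 - cos θ ≈ 1 - 0.4568 = 0.5432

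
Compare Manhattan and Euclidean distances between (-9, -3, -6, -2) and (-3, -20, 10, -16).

L1 = |-9 - (-3)| + |-3 - (-20)| + |-6 - 10| + |-2 - (-16)| = 6 + 17 + 16 + 14 = 53
L2 = √(6² + 17² + 16² + 14²) = √777 ≈ 27.8747
L1 ≥ L2 always (equality iff movement is along one axis); L1 > L2 here.
Ratio L1/L2 = 53/√777 ≈ 1.9014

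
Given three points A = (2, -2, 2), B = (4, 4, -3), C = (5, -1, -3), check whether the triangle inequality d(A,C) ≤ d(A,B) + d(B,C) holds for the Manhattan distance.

d(A,B) = 2 + 6 + 5 = 13, d(B,C) = 1 + 5 + 0 = 6, d(A,C) = 3 + 1 + 5 = 9.
d(A,C) = 9 ≤ 13 + 6 = 19. Triangle inequality is satisfied.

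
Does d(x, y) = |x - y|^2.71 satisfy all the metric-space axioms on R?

No. d(x,y) = |x-y|^2.71 fails the triangle inequality since p = 2.71 > 1. Counterexample: x = 1, y = 9, z = 11. d(x,z) = |1 - 11|^2.71 = 10^2.71 ≈ 512.8614, but d(x,y) + d(y,z) = 8^2.71 + 2^2.71 ≈ 280.1392 + 6.5432 = 286.6824. Since 512.8614 > 286.6824, the triangle inequality is violated.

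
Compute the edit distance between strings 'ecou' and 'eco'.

Let D[i][j] be the edit distance between the first i characters of 'ecou' and the first j characters of 'eco', with D[i][0] = i, D[0][j] = j, and D[i][j] = D[i-1][j-1] if the characters match, else 1 + min(D[i-1][j], D[i][j-1], D[i-1][j-1]). Filling the table (rows: prefixes of 'ecou', columns: prefixes of 'eco'):
     ε  e  c  o
  ε  0  1  2  3
  e  1  0  1  2
  c  2  1  0  1
  o  3  2  1  0
  u  4  3  2  1
The bottom-right entry gives D[4][3] = 1, so no sequence of fewer than 1 edit works. Backtracking through the table gives one optimal edit sequence (1 edit):
  ecou → eco (del u @4)
Edit distance = 1.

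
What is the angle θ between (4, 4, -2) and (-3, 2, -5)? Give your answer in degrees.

With u = (4, 4, -2), v = (-3, 2, -5):
u·v = 4·(-3) + 4·2 + (-2)·(-5) = (-12) + 8 + 10 = 6.
|u| = √(4² + 4² + (-2)²) = √36, |v| = √((-3)² + 2² + (-5)²) = √38, so |u||v| = √(36·38) = √1368.
cos θ = (u·v)/(|u||v|) = 6/√1368 ≈ 0.162221
θ = arccos(0.162221) ≈ 80.66°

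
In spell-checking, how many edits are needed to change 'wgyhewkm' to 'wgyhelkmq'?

Let D[i][j] be the edit distance between the first i characters of 'wgyhewkm' and the first j characters of 'wgyhelkmq', with D[i][0] = i, D[0][j] = j, and D[i][j] = D[i-1][j-1] if the characters match, else 1 + min(D[i-1][j], D[i][j-1], D[i-1][j-1]). Filling the table (rows: prefixes of 'wgyhewkm', columns: prefixes of 'wgyhelkmq'):
     ε  w  g  y  h  e  l  k  m  q
  ε  0  1  2  3  4  5  6  7  8  9
  w  1  0  1  2  3  4  5  6  7  8
  g  2  1  0  1  2  3  4  5  6  7
  y  3  2  1  0  1  2  3  4  5  6
  h  4  3  2  1  0  1  2  3  4  5
  e  5  4  3  2  1  0  1  2  3  4
  w  6  5  4  3  2  1  1  2  3  4
  k  7  6  5  4  3  2  2  1  2  3
  m  8  7  6  5  4  3  3  2  1  2
The bottom-right entry gives D[8][9] = 2, so no sequence of fewer than 2 edits works. Backtracking through the table gives one optimal edit sequence (2 edits):
  wgyhewkm → wgyhelkm (sub w→l @6)
  wgyhelkm → wgyhelkmq (ins q @9)
Edit distance = 2.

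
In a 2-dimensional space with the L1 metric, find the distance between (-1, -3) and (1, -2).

Σ|x_i - y_i| = |-1 - 1| + |-3 - (-2)| = 2 + 1 = 3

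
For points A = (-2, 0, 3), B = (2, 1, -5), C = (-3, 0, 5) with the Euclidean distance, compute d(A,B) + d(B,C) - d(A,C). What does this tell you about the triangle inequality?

d(A,B) = √(4² + 1² + 8²) = √81 = 9, d(B,C) = √(5² + 1² + 10²) = √126 ≈ 11.225, d(A,C) = √(1² + 0² + 2²) = √5 ≈ 2.2361.
d(A,B) + d(B,C) - d(A,C) = 9 + 11.225 - 2.2361 = 20.225 - 2.2361 = 17.9889 (to 4 decimal places). This is ≥ 0, so the triangle inequality holds for these points.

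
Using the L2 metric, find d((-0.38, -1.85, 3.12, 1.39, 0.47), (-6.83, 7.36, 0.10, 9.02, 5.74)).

√(Σ(x_i - y_i)²) = √((-0.38 - (-6.83))² + (-1.85 - 7.36)² + (3.12 - 0.1)² + (1.39 - 9.02)² + (0.47 - 5.74)²)
= √(6.45² + (-9.21)² + 3.02² + (-7.63)² + (-5.27)²) = √(41.6025 + 84.8241 + 9.1204 + 58.2169 + 27.7729) = √221.5368 ≈ 14.8841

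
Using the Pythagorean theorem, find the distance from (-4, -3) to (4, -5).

√(Σ(x_i - y_i)²) = √((-4 - 4)² + (-3 - (-5))²)
= √((-8)² + 2²) = √(64 + 4) = √68 ≈ 8.2462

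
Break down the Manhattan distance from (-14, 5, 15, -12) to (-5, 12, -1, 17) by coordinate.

Σ|x_i - y_i| = |-14 - (-5)| + |5 - 12| + |15 - (-1)| + |-12 - 17| = 9 + 7 + 16 + 29 = 61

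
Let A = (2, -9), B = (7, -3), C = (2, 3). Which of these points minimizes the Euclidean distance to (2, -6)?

Distances: d(A) = 3, d(B) ≈ 5.831, d(C) = 9. Nearest: A = (2, -9) with distance 3.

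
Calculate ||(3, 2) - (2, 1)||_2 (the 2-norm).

(Σ|x_i - y_i|^2)^(1/2) = (|3 - 2|^2 + |2 - 1|^2)^(1/2)
= (1^2 + 1^2)^(1/2) = (1 + 1)^(1/2) = (2)^(1/2) ≈ 1.4142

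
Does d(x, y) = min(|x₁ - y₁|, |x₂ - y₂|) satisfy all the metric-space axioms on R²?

No. d fails identity of indiscernibles: take x = (3, 0) and y = (3, 5). Then d(x,y) = min(|3 - 3|, |0 - 5|) = min(0, 5) = 0, yet x ≠ y.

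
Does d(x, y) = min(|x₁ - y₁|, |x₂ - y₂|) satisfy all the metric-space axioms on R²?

No. d fails identity of indiscernibles: take x = (-5, 0) and y = (-5, 7). Then d(x,y) = min(|-5 - (-5)|, |0 - 7|) = min(0, 7) = 0, yet x ≠ y.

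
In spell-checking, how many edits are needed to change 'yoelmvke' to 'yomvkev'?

Let D[i][j] be the edit distance between the first i characters of 'yoelmvke' and the first j characters of 'yomvkev', with D[i][0] = i, D[0][j] = j, and D[i][j] = D[i-1][j-1] if the characters match, else 1 + min(D[i-1][j], D[i][j-1], D[i-1][j-1]). Filling the table (rows: prefixes of 'yoelmvke', columns: prefixes of 'yomvkev'):
     ε  y  o  m  v  k  e  v
  ε  0  1  2  3  4  5  6  7
  y  1  0  1  2  3  4  5  6
  o  2  1  0  1  2  3  4  5
  e  3  2  1  1  2  3  3  4
  l  4  3  2  2  2  3  4  4
  m  5  4  3  2  3  3  4  5
  v  6  5  4  3  2  3  4  4
  k  7  6  5  4  3  2  3  4
  e  8  7  6  5  4  3  2  3
The bottom-right entry gives D[8][7] = 3, so no sequence of fewer than 3 edits works. Backtracking through the table gives one optimal edit sequence (3 edits):
  yoelmvke → yolmvke (del e @3)
  yolmvke → yomvke (del l @3)
  yomvke → yomvkev (ins v @7)
Edit distance = 3.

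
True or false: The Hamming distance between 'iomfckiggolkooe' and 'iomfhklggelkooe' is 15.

Differing positions: 5, 7, 10. Hamming distance = 3, so the claim that d_H = 15 is false.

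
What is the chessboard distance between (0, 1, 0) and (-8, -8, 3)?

max(|x_i - y_i|) = max(|0 - (-8)|, |1 - (-8)|, |0 - 3|) = max(8, 9, 3) = 9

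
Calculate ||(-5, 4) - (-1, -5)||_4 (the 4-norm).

(Σ|x_i - y_i|^4)^(1/4) = (|-5 - (-1)|^4 + |4 - (-5)|^4)^(1/4)
= (4^4 + 9^4)^(1/4) = (256 + 6561)^(1/4) = (6817)^(1/4) ≈ 9.0865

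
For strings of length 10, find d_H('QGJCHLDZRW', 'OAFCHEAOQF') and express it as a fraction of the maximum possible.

Differing positions: 1, 2, 3, 6, 7, 8, 9, 10. Hamming distance = 8. The maximum possible Hamming distance for length-10 strings is 10, so d_H/10 = 8/10 = 0.8.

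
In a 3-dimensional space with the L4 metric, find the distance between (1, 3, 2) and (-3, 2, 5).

(Σ|x_i - y_i|^4)^(1/4) = (|1 - (-3)|^4 + |3 - 2|^4 + |2 - 5|^4)^(1/4)
= (4^4 + 1^4 + 3^4)^(1/4) = (256 + 1 + 81)^(1/4) = (338)^(1/4) ≈ 4.2877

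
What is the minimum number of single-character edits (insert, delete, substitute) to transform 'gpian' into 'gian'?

Let D[i][j] be the edit distance between the first i characters of 'gpian' and the first j characters of 'gian', with D[i][0] = i, D[0][j] = j, and D[i][j] = D[i-1][j-1] if the characters match, else 1 + min(D[i-1][j], D[i][j-1], D[i-1][j-1]). Filling the table (rows: prefixes of 'gpian', columns: prefixes of 'gian'):
     ε  g  i  a  n
  ε  0  1  2  3  4
  g  1  0  1  2  3
  p  2  1  1  2  3
  i  3  2  1  2  3
  a  4  3  2  1  2
  n  5  4  3  2  1
The bottom-right entry gives D[5][4] = 1, so no sequence of fewer than 1 edit works. Backtracking through the table gives one optimal edit sequence (1 edit):
  gpian → gian (del p @2)
Edit distance = 1.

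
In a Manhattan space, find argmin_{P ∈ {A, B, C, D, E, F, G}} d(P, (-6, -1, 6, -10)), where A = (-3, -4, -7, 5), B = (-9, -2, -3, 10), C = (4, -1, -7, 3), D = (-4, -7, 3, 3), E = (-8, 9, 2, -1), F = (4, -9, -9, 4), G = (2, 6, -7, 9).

Distances: d(A) = 34, d(B) = 33, d(C) = 36, d(D) = 24, d(E) = 25, d(F) = 47, d(G) = 47. Nearest: D = (-4, -7, 3, 3) with distance 24.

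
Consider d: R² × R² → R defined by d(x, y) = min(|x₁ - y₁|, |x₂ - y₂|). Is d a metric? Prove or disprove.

No. d fails identity of indiscernibles: take x = (-2, 0) and y = (-2, 3). Then d(x,y) = min(|-2 - (-2)|, |0 - 3|) = min(0, 3) = 0, yet x ≠ y.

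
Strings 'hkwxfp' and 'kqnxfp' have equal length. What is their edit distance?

Let D[i][j] be the edit distance between the first i characters of 'hkwxfp' and the first j characters of 'kqnxfp', with D[i][0] = i, D[0][j] = j, and D[i][j] = D[i-1][j-1] if the characters match, else 1 + min(D[i-1][j], D[i][j-1], D[i-1][j-1]). Filling the table (rows: prefixes of 'hkwxfp', columns: prefixes of 'kqnxfp'):
     ε  k  q  n  x  f  p
  ε  0  1  2  3  4  5  6
  h  1  1  2  3  4  5  6
  k  2  1  2  3  4  5  6
  w  3  2  2  3  4  5  6
  x  4  3  3  3  3  4  5
  f  5  4  4  4  4  3  4
  p  6  5  5  5  5  4  3
The bottom-right entry gives D[6][6] = 3, so no sequence of fewer than 3 edits works. Backtracking through the table gives one optimal edit sequence (3 edits):
  hkwxfp → kkwxfp (sub h→k @1)
  kkwxfp → kqwxfp (sub k→q @2)
  kqwxfp → kqnxfp (sub w→n @3)
Edit distance = 3.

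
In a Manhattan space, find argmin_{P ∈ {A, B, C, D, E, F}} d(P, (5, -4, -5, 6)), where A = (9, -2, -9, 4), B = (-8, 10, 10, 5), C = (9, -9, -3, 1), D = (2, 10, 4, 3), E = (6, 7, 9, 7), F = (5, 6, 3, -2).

Distances: d(A) = 12, d(B) = 43, d(C) = 16, d(D) = 29, d(E) = 27, d(F) = 26. Nearest: A = (9, -2, -9, 4) with distance 12.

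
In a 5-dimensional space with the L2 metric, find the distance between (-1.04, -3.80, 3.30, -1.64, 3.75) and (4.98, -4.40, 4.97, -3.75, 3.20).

(Σ|x_i - y_i|^2)^(1/2) = (|-1.04 - 4.98|^2 + |-3.8 - (-4.4)|^2 + |3.3 - 4.97|^2 + |-1.64 - (-3.75)|^2 + |3.75 - 3.2|^2)^(1/2)
= (6.02^2 + 0.6^2 + 1.67^2 + 2.11^2 + 0.55^2)^(1/2) = (36.2404 + 0.36 + 2.7889 + 4.4521 + 0.3025)^(1/2) = (44.1439)^(1/2) ≈ 6.6441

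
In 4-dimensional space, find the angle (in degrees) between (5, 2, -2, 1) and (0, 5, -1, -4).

With u = (5, 2, -2, 1), v = (0, 5, -1, -4):
u·v = 5·0 + 2·5 + (-2)·(-1) + 1·(-4) = 0 + 10 + 2 + (-4) = 8.
|u| = √(5² + 2² + (-2)² + 1²) = √34, |v| = √(0² + 5² + (-1)² + (-4)²) = √42, so |u||v| = √(34·42) = √1428.
cos θ = (u·v)/(|u||v|) = 8/√1428 ≈ 0.211702
θ = arccos(0.211702) ≈ 77.78°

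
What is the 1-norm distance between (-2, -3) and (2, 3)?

Σ|x_i - y_i| = |-2 - 2| + |-3 - 3| = 4 + 6 = 10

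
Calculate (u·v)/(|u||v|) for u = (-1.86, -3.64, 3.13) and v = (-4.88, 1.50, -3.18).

With u = (-1.86, -3.64, 3.13), v = (-4.88, 1.50, -3.18):
u·v = (-1.86)·(-4.88) + (-3.64)·1.5 + 3.13·(-3.18) = 9.0768 + (-5.46) + (-9.9534) = -6.3366.
|u| = √((-1.86)² + (-3.64)² + 3.13²) = √(3.4596 + 13.2496 + 9.7969) = √26.5061, |v| = √((-4.88)² + 1.5² + (-3.18)²) = √(23.8144 + 2.25 + 10.1124) = √36.1768.
cos θ = (u·v)/(|u||v|) = -6.3366/(√26.5061·√36.1768) ≈ -0.2046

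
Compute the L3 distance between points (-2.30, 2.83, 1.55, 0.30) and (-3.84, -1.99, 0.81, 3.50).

(Σ|x_i - y_i|^3)^(1/3) = (|-2.3 - (-3.84)|^3 + |2.83 - (-1.99)|^3 + |1.55 - 0.81|^3 + |0.3 - 3.5|^3)^(1/3)
= (1.54^3 + 4.82^3 + 0.74^3 + 3.2^3)^(1/3) ≈ (3.6523 + 111.9802 + 0.4052 + 32.768)^(1/3) = (148.8057)^(1/3) ≈ 5.2992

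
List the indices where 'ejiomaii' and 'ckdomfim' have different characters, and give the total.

Differing positions: 1, 2, 3, 6, 8. Hamming distance = 5.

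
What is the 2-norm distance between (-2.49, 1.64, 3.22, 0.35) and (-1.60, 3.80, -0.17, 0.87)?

(Σ|x_i - y_i|^2)^(1/2) = (|-2.49 - (-1.6)|^2 + |1.64 - 3.8|^2 + |3.22 - (-0.17)|^2 + |0.35 - 0.87|^2)^(1/2)
= (0.89^2 + 2.16^2 + 3.39^2 + 0.52^2)^(1/2) = (0.7921 + 4.6656 + 11.4921 + 0.2704)^(1/2) = (17.2202)^(1/2) ≈ 4.1497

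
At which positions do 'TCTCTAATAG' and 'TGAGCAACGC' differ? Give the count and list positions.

Differing positions: 2, 3, 4, 5, 8, 9, 10. Hamming distance = 7.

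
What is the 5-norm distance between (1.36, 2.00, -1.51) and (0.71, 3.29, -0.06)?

(Σ|x_i - y_i|^5)^(1/5) = (|1.36 - 0.71|^5 + |2 - 3.29|^5 + |-1.51 - (-0.06)|^5)^(1/5)
= (0.65^5 + 1.29^5 + 1.45^5)^(1/5) ≈ (0.116 + 3.5723 + 6.4097)^(1/5) = (10.098)^(1/5) ≈ 1.588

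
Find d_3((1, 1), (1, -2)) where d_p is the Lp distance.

(Σ|x_i - y_i|^3)^(1/3) = (|1 - 1|^3 + |1 - (-2)|^3)^(1/3)
= (0^3 + 3^3)^(1/3) = (0 + 27)^(1/3) = (27)^(1/3) = 3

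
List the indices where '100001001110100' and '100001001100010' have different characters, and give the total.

Differing positions: 11, 13, 14. Hamming distance = 3.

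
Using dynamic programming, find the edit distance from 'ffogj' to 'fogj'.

Let D[i][j] be the edit distance between the first i characters of 'ffogj' and the first j characters of 'fogj', with D[i][0] = i, D[0][j] = j, and D[i][j] = D[i-1][j-1] if the characters match, else 1 + min(D[i-1][j], D[i][j-1], D[i-1][j-1]). Filling the table (rows: prefixes of 'ffogj', columns: prefixes of 'fogj'):
     ε  f  o  g  j
  ε  0  1  2  3  4
  f  1  0  1  2  3
  f  2  1  1  2  3
  o  3  2  1  2  3
  g  4  3  2  1  2
  j  5  4  3  2  1
The bottom-right entry gives D[5][4] = 1, so no sequence of fewer than 1 edit works. Backtracking through the table gives one optimal edit sequence (1 edit):
  ffogj → fogj (del f @1)
Edit distance = 1.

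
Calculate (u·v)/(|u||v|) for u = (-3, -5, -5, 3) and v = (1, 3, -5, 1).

With u = (-3, -5, -5, 3), v = (1, 3, -5, 1):
u·v = (-3)·1 + (-5)·3 + (-5)·(-5) + 3·1 = (-3) + (-15) + 25 + 3 = 10.
|u| = √((-3)² + (-5)² + (-5)² + 3²) = √68, |v| = √(1² + 3² + (-5)² + 1²) = √36, so |u||v| = √(68·36) = √2448.
cos θ = (u·v)/(|u||v|) = 10/√2448 ≈ 0.2021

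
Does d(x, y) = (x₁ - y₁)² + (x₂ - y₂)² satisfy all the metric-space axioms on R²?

No. The squared Euclidean distance fails the triangle inequality. Counterexample: x = (0, 0), y = (1, 5), z = (2, 10). d(x,z) = 2² + 10² = 104, but d(x,y) + d(y,z) = (1² + 5²) + (1² + 5²) = 26 + 26 = 52. Since 104 > 52, the triangle inequality is violated. (Note: √d, the ordinary Euclidean distance, IS a metric.)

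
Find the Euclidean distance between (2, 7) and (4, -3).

√(Σ(x_i - y_i)²) = √((2 - 4)² + (7 - (-3))²)
= √((-2)² + 10²) = √(4 + 100) = √104 ≈ 10.198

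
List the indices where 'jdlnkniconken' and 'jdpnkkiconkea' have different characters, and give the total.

Differing positions: 3, 6, 13. Hamming distance = 3.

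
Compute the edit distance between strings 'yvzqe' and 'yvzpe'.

Let D[i][j] be the edit distance between the first i characters of 'yvzqe' and the first j characters of 'yvzpe', with D[i][0] = i, D[0][j] = j, and D[i][j] = D[i-1][j-1] if the characters match, else 1 + min(D[i-1][j], D[i][j-1], D[i-1][j-1]). Filling the table (rows: prefixes of 'yvzqe', columns: prefixes of 'yvzpe'):
     ε  y  v  z  p  e
  ε  0  1  2  3  4  5
  y  1  0  1  2  3  4
  v  2  1  0  1  2  3
  z  3  2  1  0  1  2
  q  4  3  2  1  1  2
  e  5  4  3  2  2  1
The bottom-right entry gives D[5][5] = 1, so no sequence of fewer than 1 edit works. Backtracking through the table gives one optimal edit sequence (1 edit):
  yvzqe → yvzpe (sub q→p @4)
Edit distance = 1.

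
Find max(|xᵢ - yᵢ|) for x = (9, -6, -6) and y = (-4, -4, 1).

max(|x_i - y_i|) = max(|9 - (-4)|, |-6 - (-4)|, |-6 - 1|) = max(13, 2, 7) = 13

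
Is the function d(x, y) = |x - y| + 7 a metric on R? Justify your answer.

No. d fails identity of indiscernibles (specifically d(x,x) = 0): d(2, 2) = |2 - 2| + 7 = 0 + 7 = 7 ≠ 0.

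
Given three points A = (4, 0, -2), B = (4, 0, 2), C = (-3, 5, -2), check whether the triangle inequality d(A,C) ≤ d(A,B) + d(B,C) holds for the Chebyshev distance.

d(A,B) = max(0, 0, 4) = 4, d(B,C) = max(7, 5, 4) = 7, d(A,C) = max(7, 5, 0) = 7.
d(A,C) = 7 ≤ 4 + 7 = 11. Triangle inequality is satisfied.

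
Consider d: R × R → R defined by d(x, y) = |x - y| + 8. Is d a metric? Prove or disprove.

No. d fails identity of indiscernibles (specifically d(x,x) = 0): d(6, 6) = |6 - 6| + 8 = 0 + 8 = 8 ≠ 0.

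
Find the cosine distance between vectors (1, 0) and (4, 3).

With u = (1, 0), v = (4, 3):
u·v = 1·4 + 0·3 = 4 + 0 = 4.
|u| = √(1² + 0²) = √1, |v| = √(4² + 3²) = √25, so |u||v| = √(1·25) = √25 = 5.
cos θ = (u·v)/(|u||v|) = 4/5 = 0.8
Cosine distance = 1 - cos θ = 1 - 0.8 = 0.2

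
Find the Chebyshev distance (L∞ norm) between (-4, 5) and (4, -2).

max(|x_i - y_i|) = max(|-4 - 4|, |5 - (-2)|) = max(8, 7) = 8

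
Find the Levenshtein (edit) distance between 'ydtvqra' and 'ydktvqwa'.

Let D[i][j] be the edit distance between the first i characters of 'ydtvqra' and the first j characters of 'ydktvqwa', with D[i][0] = i, D[0][j] = j, and D[i][j] = D[i-1][j-1] if the characters match, else 1 + min(D[i-1][j], D[i][j-1], D[i-1][j-1]). Filling the table (rows: prefixes of 'ydtvqra', columns: prefixes of 'ydktvqwa'):
     ε  y  d  k  t  v  q  w  a
  ε  0  1  2  3  4  5  6  7  8
  y  1  0  1  2  3  4  5  6  7
  d  2  1  0  1  2  3  4  5  6
  t  3  2  1  1  1  2  3  4  5
  v  4  3  2  2  2  1  2  3  4
  q  5  4  3  3  3  2  1  2  3
  r  6  5  4  4  4  3  2  2  3
  a  7  6  5  5  5  4  3  3  2
The bottom-right entry gives D[7][8] = 2, so no sequence of fewer than 2 edits works. Backtracking through the table gives one optimal edit sequence (2 edits):
  ydtvqra → ydktvqra (ins k @3)
  ydktvqra → ydktvqwa (sub r→w @7)
Edit distance = 2.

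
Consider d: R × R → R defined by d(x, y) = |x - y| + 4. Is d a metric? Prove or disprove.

No. d fails identity of indiscernibles (specifically d(x,x) = 0): d(-8, -8) = |-8 - (-8)| + 4 = 0 + 4 = 4 ≠ 0.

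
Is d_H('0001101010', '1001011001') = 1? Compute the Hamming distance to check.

Differing positions: 1, 5, 6, 9, 10. Hamming distance = 5, so the claim that d_H = 1 is false.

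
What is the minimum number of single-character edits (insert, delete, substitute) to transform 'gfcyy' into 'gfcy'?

Let D[i][j] be the edit distance between the first i characters of 'gfcyy' and the first j characters of 'gfcy', with D[i][0] = i, D[0][j] = j, and D[i][j] = D[i-1][j-1] if the characters match, else 1 + min(D[i-1][j], D[i][j-1], D[i-1][j-1]). Filling the table (rows: prefixes of 'gfcyy', columns: prefixes of 'gfcy'):
     ε  g  f  c  y
  ε  0  1  2  3  4
  g  1  0  1  2  3
  f  2  1  0  1  2
  c  3  2  1  0  1
  y  4  3  2  1  0
  y  5  4  3  2  1
The bottom-right entry gives D[5][4] = 1, so no sequence of fewer than 1 edit works. Backtracking through the table gives one optimal edit sequence (1 edit):
  gfcyy → gfcy (del y @4)
Edit distance = 1.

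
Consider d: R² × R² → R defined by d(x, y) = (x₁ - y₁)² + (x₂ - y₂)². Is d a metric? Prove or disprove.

No. The squared Euclidean distance fails the triangle inequality. Counterexample: x = (0, 0), y = (1, 5), z = (2, 10). d(x,z) = 2² + 10² = 104, but d(x,y) + d(y,z) = (1² + 5²) + (1² + 5²) = 26 + 26 = 52. Since 104 > 52, the triangle inequality is violated. (Note: √d, the ordinary Euclidean distance, IS a metric.)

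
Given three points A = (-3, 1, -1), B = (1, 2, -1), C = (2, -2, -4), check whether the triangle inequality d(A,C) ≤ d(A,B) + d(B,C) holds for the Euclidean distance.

d(A,B) = √(4² + 1² + 0²) = √17 ≈ 4.1231, d(B,C) = √(1² + 4² + 3²) = √26 ≈ 5.099, d(A,C) = √(5² + 3² + 3²) = √43 ≈ 6.5574.
d(A,C) ≈ 6.5574 ≤ 4.1231 + 5.099 = 9.2221. Triangle inequality is satisfied.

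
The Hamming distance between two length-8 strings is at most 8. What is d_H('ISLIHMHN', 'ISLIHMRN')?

Differing positions: 7. Hamming distance = 1. The maximum possible Hamming distance for length-8 strings is 8, so d_H/8 = 1/8 = 0.125.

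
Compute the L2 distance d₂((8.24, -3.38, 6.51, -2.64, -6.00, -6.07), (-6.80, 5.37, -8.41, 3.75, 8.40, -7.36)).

√(Σ(x_i - y_i)²) = √((8.24 - (-6.8))² + (-3.38 - 5.37)² + (6.51 - (-8.41))² + (-2.64 - 3.75)² + (-6 - 8.4)² + (-6.07 - (-7.36))²)
= √(15.04² + (-8.75)² + 14.92² + (-6.39)² + (-14.4)² + 1.29²) = √(226.2016 + 76.5625 + 222.6064 + 40.8321 + 207.36 + 1.6641) = √775.2267 ≈ 27.8429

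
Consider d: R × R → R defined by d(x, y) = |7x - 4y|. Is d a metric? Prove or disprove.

No. d fails symmetry: d(6, 8) = |7·6 - 4·8| = |10| = 10, but d(8, 6) = |7·8 - 4·6| = |32| = 32. Since 10 ≠ 32, d(x,y) ≠ d(y,x) in general.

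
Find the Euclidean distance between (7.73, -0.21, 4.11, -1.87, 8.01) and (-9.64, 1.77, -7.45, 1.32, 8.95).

√(Σ(x_i - y_i)²) = √((7.73 - (-9.64))² + (-0.21 - 1.77)² + (4.11 - (-7.45))² + (-1.87 - 1.32)² + (8.01 - 8.95)²)
= √(17.37² + (-1.98)² + 11.56² + (-3.19)² + (-0.94)²) = √(301.7169 + 3.9204 + 133.6336 + 10.1761 + 0.8836) = √450.3306 ≈ 21.221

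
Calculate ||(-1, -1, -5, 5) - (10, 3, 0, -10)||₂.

√(Σ(x_i - y_i)²) = √((-1 - 10)² + (-1 - 3)² + (-5 - 0)² + (5 - (-10))²)
= √((-11)² + (-4)² + (-5)² + 15²) = √(121 + 16 + 25 + 225) = √387 ≈ 19.6723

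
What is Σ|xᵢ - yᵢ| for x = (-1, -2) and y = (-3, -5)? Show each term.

Σ|x_i - y_i| = |-1 - (-3)| + |-2 - (-5)| = 2 + 3 = 5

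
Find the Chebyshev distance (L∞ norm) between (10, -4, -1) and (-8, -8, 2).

max(|x_i - y_i|) = max(|10 - (-8)|, |-4 - (-8)|, |-1 - 2|) = max(18, 4, 3) = 18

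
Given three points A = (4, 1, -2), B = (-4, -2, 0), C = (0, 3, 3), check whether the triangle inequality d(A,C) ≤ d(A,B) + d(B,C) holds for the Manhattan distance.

d(A,B) = 8 + 3 + 2 = 13, d(B,C) = 4 + 5 + 3 = 12, d(A,C) = 4 + 2 + 5 = 11.
d(A,C) = 11 ≤ 13 + 12 = 25. Triangle inequality is satisfied.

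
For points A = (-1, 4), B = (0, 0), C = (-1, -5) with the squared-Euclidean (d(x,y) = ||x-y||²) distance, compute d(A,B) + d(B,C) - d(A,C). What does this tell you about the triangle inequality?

d(A,B) = 1² + 4² = 17, d(B,C) = 1² + 5² = 26, d(A,C) = 0² + 9² = 81.
d(A,B) + d(B,C) - d(A,C) = 17 + 26 - 81 = 43 - 81 = -38. This is < 0, so the triangle inequality FAILS for these points (squared-Euclidean is not a metric).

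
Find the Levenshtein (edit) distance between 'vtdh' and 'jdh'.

Let D[i][j] be the edit distance between the first i characters of 'vtdh' and the first j characters of 'jdh', with D[i][0] = i, D[0][j] = j, and D[i][j] = D[i-1][j-1] if the characters match, else 1 + min(D[i-1][j], D[i][j-1], D[i-1][j-1]). Filling the table (rows: prefixes of 'vtdh', columns: prefixes of 'jdh'):
     ε  j  d  h
  ε  0  1  2  3
  v  1  1  2  3
  t  2  2  2  3
  d  3  3  2  3
  h  4  4  3  2
The bottom-right entry gives D[4][3] = 2, so no sequence of fewer than 2 edits works. Backtracking through the table gives one optimal edit sequence (2 edits):
  vtdh → tdh (del v @1)
  tdh → jdh (sub t→j @1)
Edit distance = 2.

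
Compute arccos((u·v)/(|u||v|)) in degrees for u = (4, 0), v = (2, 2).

With u = (4, 0), v = (2, 2):
u·v = 4·2 + 0·2 = 8 + 0 = 8.
|u| = √(4² + 0²) = √16, |v| = √(2² + 2²) = √8, so |u||v| = √(16·8) = √128.
cos θ = (u·v)/(|u||v|) = 8/√128 ≈ 0.707107
θ = arccos(0.707107) ≈ 45°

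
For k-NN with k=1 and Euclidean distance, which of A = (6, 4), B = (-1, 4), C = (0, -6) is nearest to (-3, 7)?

Distances: d(A) ≈ 9.4868, d(B) ≈ 3.6056, d(C) ≈ 13.3417. Nearest: B = (-1, 4) with distance 3.6056.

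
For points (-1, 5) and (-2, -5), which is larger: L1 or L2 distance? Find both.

L1 = |-1 - (-2)| + |5 - (-5)| = 1 + 10 = 11
L2 = √(1² + 10²) = √101 ≈ 10.0499
L1 ≥ L2 always (equality iff movement is along one axis); L1 > L2 here.
Ratio L1/L2 = 11/√101 ≈ 1.0945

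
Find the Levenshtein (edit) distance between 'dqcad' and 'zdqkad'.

Let D[i][j] be the edit distance between the first i characters of 'dqcad' and the first j characters of 'zdqkad', with D[i][0] = i, D[0][j] = j, and D[i][j] = D[i-1][j-1] if the characters match, else 1 + min(D[i-1][j], D[i][j-1], D[i-1][j-1]). Filling the table (rows: prefixes of 'dqcad', columns: prefixes of 'zdqkad'):
     ε  z  d  q  k  a  d
  ε  0  1  2  3  4  5  6
  d  1  1  1  2  3  4  5
  q  2  2  2  1  2  3  4
  c  3  3  3  2  2  3  4
  a  4  4  4  3  3  2  3
  d  5  5  4  4  4  3  2
The bottom-right entry gives D[5][6] = 2, so no sequence of fewer than 2 edits works. Backtracking through the table gives one optimal edit sequence (2 edits):
  dqcad → zdqcad (ins z @1)
  zdqcad → zdqkad (sub c→k @4)
Edit distance = 2.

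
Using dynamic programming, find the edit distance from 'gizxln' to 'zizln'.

Let D[i][j] be the edit distance between the first i characters of 'gizxln' and the first j characters of 'zizln', with D[i][0] = i, D[0][j] = j, and D[i][j] = D[i-1][j-1] if the characters match, else 1 + min(D[i-1][j], D[i][j-1], D[i-1][j-1]). Filling the table (rows: prefixes of 'gizxln', columns: prefixes of 'zizln'):
     ε  z  i  z  l  n
  ε  0  1  2  3  4  5
  g  1  1  2  3  4  5
  i  2  2  1  2  3  4
  z  3  2  2  1  2  3
  x  4  3  3  2  2  3
  l  5  4  4  3  2  3
  n  6  5  5  4  3  2
The bottom-right entry gives D[6][5] = 2, so no sequence of fewer than 2 edits works. Backtracking through the table gives one optimal edit sequence (2 edits):
  gizxln → zizxln (sub g→z @1)
  zizxln → zizln (del x @4)
Edit distance = 2.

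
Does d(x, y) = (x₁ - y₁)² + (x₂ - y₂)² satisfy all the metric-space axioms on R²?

No. The squared Euclidean distance fails the triangle inequality. Counterexample: x = (0, 0), y = (3, 3), z = (6, 6). d(x,z) = 6² + 6² = 72, but d(x,y) + d(y,z) = (3² + 3²) + (3² + 3²) = 18 + 18 = 36. Since 72 > 36, the triangle inequality is violated. (Note: √d, the ordinary Euclidean distance, IS a metric.)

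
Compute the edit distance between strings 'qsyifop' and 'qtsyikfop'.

Let D[i][j] be the edit distance between the first i characters of 'qsyifop' and the first j characters of 'qtsyikfop', with D[i][0] = i, D[0][j] = j, and D[i][j] = D[i-1][j-1] if the characters match, else 1 + min(D[i-1][j], D[i][j-1], D[i-1][j-1]). Filling the table (rows: prefixes of 'qsyifop', columns: prefixes of 'qtsyikfop'):
     ε  q  t  s  y  i  k  f  o  p
  ε  0  1  2  3  4  5  6  7  8  9
  q  1  0  1  2  3  4  5  6  7  8
  s  2  1  1  1  2  3  4  5  6  7
  y  3  2  2  2  1  2  3  4  5  6
  i  4  3  3  3  2  1  2  3  4  5
  f  5  4  4  4  3  2  2  2  3  4
  o  6  5  5  5  4  3  3  3  2  3
  p  7  6  6  6  5  4  4  4  3  2
The bottom-right entry gives D[7][9] = 2, so no sequence of fewer than 2 edits works. Backtracking through the table gives one optimal edit sequence (2 edits):
  qsyifop → qtsyifop (ins t @2)
  qtsyifop → qtsyikfop (ins k @6)
Edit distance = 2.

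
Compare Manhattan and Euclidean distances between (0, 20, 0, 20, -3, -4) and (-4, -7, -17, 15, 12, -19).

L1 = |0 - (-4)| + |20 - (-7)| + |0 - (-17)| + |20 - 15| + |-3 - 12| + |-4 - (-19)| = 4 + 27 + 17 + 5 + 15 + 15 = 83
L2 = √(4² + 27² + 17² + 5² + 15² + 15²) = √1509 ≈ 38.8458
L1 ≥ L2 always (equality iff movement is along one axis); L1 > L2 here.
Ratio L1/L2 = 83/√1509 ≈ 2.1367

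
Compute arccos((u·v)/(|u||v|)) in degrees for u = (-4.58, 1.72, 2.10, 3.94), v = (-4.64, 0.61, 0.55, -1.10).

With u = (-4.58, 1.72, 2.10, 3.94), v = (-4.64, 0.61, 0.55, -1.10):
u·v = (-4.58)·(-4.64) + 1.72·0.61 + 2.1·0.55 + 3.94·(-1.1) = 21.2512 + 1.0492 + 1.155 + (-4.334) = 19.1214.
|u| = √((-4.58)² + 1.72² + 2.1² + 3.94²) = √(20.9764 + 2.9584 + 4.41 + 15.5236) = √43.8684, |v| = √((-4.64)² + 0.61² + 0.55² + (-1.1)²) = √(21.5296 + 0.3721 + 0.3025 + 1.21) = √23.4142.
cos θ = (u·v)/(|u||v|) = 19.1214/(√43.8684·√23.4142) ≈ 0.596629
θ = arccos(0.596629) ≈ 53.37°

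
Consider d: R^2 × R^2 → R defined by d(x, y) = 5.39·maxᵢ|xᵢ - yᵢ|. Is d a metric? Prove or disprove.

Yes. The L∞ (Chebyshev) norm induces a metric on R^2, and multiplying a metric by a positive constant 5.39 > 0 preserves all four axioms: non-negativity (5.39·||x-y|| ≥ 0), identity (5.39·||x-y|| = 0 ⟺ ||x-y|| = 0 ⟺ x = y), symmetry (||x-y|| = ||y-x||), and the triangle inequality (5.39·||x-z|| ≤ 5.39·||x-y|| + 5.39·||y-z||). So d is a metric.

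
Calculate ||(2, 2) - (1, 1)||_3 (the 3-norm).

(Σ|x_i - y_i|^3)^(1/3) = (|2 - 1|^3 + |2 - 1|^3)^(1/3)
= (1^3 + 1^3)^(1/3) = (1 + 1)^(1/3) = (2)^(1/3) ≈ 1.2599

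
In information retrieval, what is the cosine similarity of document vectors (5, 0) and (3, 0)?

With u = (5, 0), v = (3, 0):
u·v = 5·3 + 0·0 = 15 + 0 = 15.
|u| = √(5² + 0²) = √25, |v| = √(3² + 0²) = √9, so |u||v| = √(25·9) = √225 = 15.
cos θ = (u·v)/(|u||v|) = 15/15 = 1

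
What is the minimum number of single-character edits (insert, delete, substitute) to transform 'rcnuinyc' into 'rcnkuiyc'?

Let D[i][j] be the edit distance between the first i characters of 'rcnuinyc' and the first j characters of 'rcnkuiyc', with D[i][0] = i, D[0][j] = j, and D[i][j] = D[i-1][j-1] if the characters match, else 1 + min(D[i-1][j], D[i][j-1], D[i-1][j-1]). Filling the table (rows: prefixes of 'rcnuinyc', columns: prefixes of 'rcnkuiyc'):
     ε  r  c  n  k  u  i  y  c
  ε  0  1  2  3  4  5  6  7  8
  r  1  0  1  2  3  4  5  6  7
  c  2  1  0  1  2  3  4  5  6
  n  3  2  1  0  1  2  3  4  5
  u  4  3  2  1  1  1  2  3  4
  i  5  4  3  2  2  2  1  2  3
  n  6  5  4  3  3  3  2  2  3
  y  7  6  5  4  4  4  3  2  3
  c  8  7  6  5  5  5  4  3  2
The bottom-right entry gives D[8][8] = 2, so no sequence of fewer than 2 edits works. Backtracking through the table gives one optimal edit sequence (2 edits):
  rcnuinyc → rcnkuinyc (ins k @4)
  rcnkuinyc → rcnkuiyc (del n @7)
Edit distance = 2.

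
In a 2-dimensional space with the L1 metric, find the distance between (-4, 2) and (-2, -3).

Σ|x_i - y_i| = |-4 - (-2)| + |2 - (-3)| = 2 + 5 = 7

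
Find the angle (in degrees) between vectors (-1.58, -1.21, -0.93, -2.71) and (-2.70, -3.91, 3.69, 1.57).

With u = (-1.58, -1.21, -0.93, -2.71), v = (-2.70, -3.91, 3.69, 1.57):
u·v = (-1.58)·(-2.7) + (-1.21)·(-3.91) + (-0.93)·3.69 + (-2.71)·1.57 = 4.266 + 4.7311 + (-3.4317) + (-4.2547) = 1.3107.
|u| = √((-1.58)² + (-1.21)² + (-0.93)² + (-2.71)²) = √(2.4964 + 1.4641 + 0.8649 + 7.3441) = √12.1695, |v| = √((-2.7)² + (-3.91)² + 3.69² + 1.57²) = √(7.29 + 15.2881 + 13.6161 + 2.4649) = √38.6591.
cos θ = (u·v)/(|u||v|) = 1.3107/(√12.1695·√38.6591) ≈ 0.060428
θ = arccos(0.060428) ≈ 86.54°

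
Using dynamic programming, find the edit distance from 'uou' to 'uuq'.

Let D[i][j] be the edit distance between the first i characters of 'uou' and the first j characters of 'uuq', with D[i][0] = i, D[0][j] = j, and D[i][j] = D[i-1][j-1] if the characters match, else 1 + min(D[i-1][j], D[i][j-1], D[i-1][j-1]). Filling the table (rows: prefixes of 'uou', columns: prefixes of 'uuq'):
     ε  u  u  q
  ε  0  1  2  3
  u  1  0  1  2
  o  2  1  1  2
  u  3  2  1  2
The bottom-right entry gives D[3][3] = 2, so no sequence of fewer than 2 edits works. Backtracking through the table gives one optimal edit sequence (2 edits):
  uou → uuu (sub o→u @2)
  uuu → uuq (sub u→q @3)
Edit distance = 2.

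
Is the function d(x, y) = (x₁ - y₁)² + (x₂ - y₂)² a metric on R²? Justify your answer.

No. The squared Euclidean distance fails the triangle inequality. Counterexample: x = (0, 0), y = (2, 5), z = (4, 10). d(x,z) = 4² + 10² = 116, but d(x,y) + d(y,z) = (2² + 5²) + (2² + 5²) = 29 + 29 = 58. Since 116 > 58, the triangle inequality is violated. (Note: √d, the ordinary Euclidean distance, IS a metric.)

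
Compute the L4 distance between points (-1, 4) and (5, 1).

(Σ|x_i - y_i|^4)^(1/4) = (|-1 - 5|^4 + |4 - 1|^4)^(1/4)
= (6^4 + 3^4)^(1/4) = (1296 + 81)^(1/4) = (1377)^(1/4) ≈ 6.0916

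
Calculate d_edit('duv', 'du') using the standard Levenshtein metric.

Let D[i][j] be the edit distance between the first i characters of 'duv' and the first j characters of 'du', with D[i][0] = i, D[0][j] = j, and D[i][j] = D[i-1][j-1] if the characters match, else 1 + min(D[i-1][j], D[i][j-1], D[i-1][j-1]). Filling the table (rows: prefixes of 'duv', columns: prefixes of 'du'):
     ε  d  u
  ε  0  1  2
  d  1  0  1
  u  2  1  0
  v  3  2  1
The bottom-right entry gives D[3][2] = 1, so no sequence of fewer than 1 edit works. Backtracking through the table gives one optimal edit sequence (1 edit):
  duv → du (del v @3)
Edit distance = 1.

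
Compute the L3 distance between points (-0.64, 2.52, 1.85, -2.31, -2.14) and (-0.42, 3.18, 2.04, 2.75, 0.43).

(Σ|x_i - y_i|^3)^(1/3) = (|-0.64 - (-0.42)|^3 + |2.52 - 3.18|^3 + |1.85 - 2.04|^3 + |-2.31 - 2.75|^3 + |-2.14 - 0.43|^3)^(1/3)
= (0.22^3 + 0.66^3 + 0.19^3 + 5.06^3 + 2.57^3)^(1/3) ≈ (0.0106 + 0.2875 + 0.0069 + 129.5542 + 16.9746)^(1/3) = (146.8338)^(1/3) ≈ 5.2756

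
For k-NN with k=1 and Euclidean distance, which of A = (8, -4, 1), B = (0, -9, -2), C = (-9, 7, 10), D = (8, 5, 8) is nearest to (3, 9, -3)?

Distances: d(A) ≈ 14.4914, d(B) ≈ 18.2757, d(C) ≈ 17.8045, d(D) ≈ 12.7279. Nearest: D = (8, 5, 8) with distance 12.7279.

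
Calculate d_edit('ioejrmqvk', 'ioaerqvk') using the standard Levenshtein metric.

Let D[i][j] be the edit distance between the first i characters of 'ioejrmqvk' and the first j characters of 'ioaerqvk', with D[i][0] = i, D[0][j] = j, and D[i][j] = D[i-1][j-1] if the characters match, else 1 + min(D[i-1][j], D[i][j-1], D[i-1][j-1]). Filling the table (rows: prefixes of 'ioejrmqvk', columns: prefixes of 'ioaerqvk'):
     ε  i  o  a  e  r  q  v  k
  ε  0  1  2  3  4  5  6  7  8
  i  1  0  1  2  3  4  5  6  7
  o  2  1  0  1  2  3  4  5  6
  e  3  2  1  1  1  2  3  4  5
  j  4  3  2  2  2  2  3  4  5
  r  5  4  3  3  3  2  3  4  5
  m  6  5  4  4  4  3  3  4  5
  q  7  6  5  5  5  4  3  4  5
  v  8  7  6  6  6  5  4  3  4
  k  9  8  7  7  7  6  5  4  3
The bottom-right entry gives D[9][8] = 3, so no sequence of fewer than 3 edits works. Backtracking through the table gives one optimal edit sequence (3 edits):
  ioejrmqvk → ioajrmqvk (sub e→a @3)
  ioajrmqvk → ioaermqvk (sub j→e @4)
  ioaermqvk → ioaerqvk (del m @6)
Edit distance = 3.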